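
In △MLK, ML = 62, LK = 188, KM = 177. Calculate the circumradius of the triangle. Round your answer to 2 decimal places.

94.00

By the law of cosines, cos M = (KM² + ML² − LK²) / (2·KM·ML) ≈ -0.00779, so ∠M ≈ 90.45°.
Circumradius = LK/(2 sin M) ≈ 94.003.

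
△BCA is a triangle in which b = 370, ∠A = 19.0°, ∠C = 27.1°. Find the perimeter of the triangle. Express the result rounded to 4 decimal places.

perimeter ≈ 771.0983

The third angle is ∠B = 180° − ∠C − ∠A = 133.90°.
Law of sines: c = b·sin C/sin B ≈ 233.92.
Law of sines: a = b·sin A/sin B ≈ 167.18.
Semiperimeter s = (370+233.92+167.18)/2 = 385.55.
Perimeter = 370 + 233.92 + 167.18 = 771.1.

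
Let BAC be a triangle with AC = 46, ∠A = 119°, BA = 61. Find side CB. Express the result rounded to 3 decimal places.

92.508

By the law of cosines, CB² = BA² + AC² − 2·BA·AC·cos A = 8557.8, so CB ≈ 92.508.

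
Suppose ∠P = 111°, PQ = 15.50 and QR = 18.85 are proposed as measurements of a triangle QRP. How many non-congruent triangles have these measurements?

PQ·sin P = 15.50·sin(111°) ≈ 14.47.
Since ∠P is not acute, a triangle exists only if QR > PQ; here QR > PQ, so there is exactly one triangle.

1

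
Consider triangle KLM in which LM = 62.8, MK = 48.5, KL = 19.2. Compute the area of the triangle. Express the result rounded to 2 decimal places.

Semiperimeter s = (62.8 + 48.5 + 19.2)/2 = 65.25.
Heron's formula: area = √(65.25·2.45·16.75·46.05) ≈ 351.15.

area ≈ 351.15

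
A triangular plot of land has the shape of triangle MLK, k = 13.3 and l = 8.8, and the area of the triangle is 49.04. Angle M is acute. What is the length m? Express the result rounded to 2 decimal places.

From area = ½·l·k·sin M, we get sin M = 2·area/(l·k) ≈ 0.83800.
Taking the acute solution, ∠M ≈ 56.93°.
Law of cosines then gives m ≈ 11.252.

11.25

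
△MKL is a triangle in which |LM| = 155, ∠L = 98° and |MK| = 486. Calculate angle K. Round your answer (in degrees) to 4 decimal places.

∠K ≈ 18.4107°

Law of sines: sin K = |LM|·sin L/|MK| ≈ 0.31583.
Since |MK| ≥ |LM|, only the acute value applies: ∠K ≈ 18.41°.
Then ∠M = 180° − ∠L − ∠K ≈ 63.59°.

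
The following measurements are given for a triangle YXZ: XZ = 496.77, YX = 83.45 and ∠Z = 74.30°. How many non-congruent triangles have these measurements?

XZ·sin Z = 496.77·sin(74.30°) ≈ 478.2.
Since YX = 83.45 < 478.2 = XZ sin Z, no triangle exists.

0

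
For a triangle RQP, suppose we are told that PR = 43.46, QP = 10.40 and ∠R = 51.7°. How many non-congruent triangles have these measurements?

0

PR·sin R = 43.46·sin(51.7°) ≈ 34.11.
Since QP = 10.40 < 34.11 = PR sin R, no triangle exists.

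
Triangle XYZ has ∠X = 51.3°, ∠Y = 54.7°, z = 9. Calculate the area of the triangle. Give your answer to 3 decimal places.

The third angle is ∠Z = 180° − ∠X − ∠Y = 74.00°.
Law of sines: x = z·sin X/sin Z ≈ 7.3069.
Law of sines: y = z·sin Y/sin Z ≈ 7.6412.
Area = ½·z·x·sin Y ≈ 26.836.

area ≈ 26.836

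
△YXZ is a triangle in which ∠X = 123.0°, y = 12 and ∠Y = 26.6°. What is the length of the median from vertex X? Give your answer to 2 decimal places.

6.14

The third angle is ∠Z = 180° − ∠Y − ∠X = 30.40°.
Law of sines: x = y·sin X/sin Y ≈ 22.476.
Law of sines: z = y·sin Z/sin Y ≈ 13.562.
Median from X: ½√(2·z² + 2·y² − x²) ≈ 6.137.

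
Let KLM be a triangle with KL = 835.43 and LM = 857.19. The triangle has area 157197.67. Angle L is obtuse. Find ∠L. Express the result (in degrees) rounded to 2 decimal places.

From area = ½·KL·LM·sin L, we get sin L = 2·area/(KL·LM) ≈ 0.43902.
Taking the obtuse solution, ∠L ≈ 153.96°.

153.96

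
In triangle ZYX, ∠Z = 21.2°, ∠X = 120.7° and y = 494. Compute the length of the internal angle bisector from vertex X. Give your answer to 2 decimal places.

The third angle is ∠Y = 180° − ∠X − ∠Z = 38.10°.
Law of sines: z = y·sin Z/sin Y ≈ 289.52.
Law of sines: x = y·sin X/sin Y ≈ 688.4.
The bisector from X has length 2·z·y·cos(∠X/2)/(z+y) ≈ 180.6.

t_X ≈ 180.60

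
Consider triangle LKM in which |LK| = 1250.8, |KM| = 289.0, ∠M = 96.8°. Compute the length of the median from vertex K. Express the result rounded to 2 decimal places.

Law of sines: sin L = |KM|·sin M/|LK| ≈ 0.22943.
Since |LK| ≥ |KM|, only the acute value applies: ∠L ≈ 13.26°.
Then ∠K = 180° − ∠M − ∠L ≈ 69.94°.
Law of sines gives |ML| = |LK|·sin K/sin M ≈ 1183.2.
Median from K: ½√(2·|LK|² + 2·|KM|² − |ML|²) ≈ 688.48.

m_K ≈ 688.48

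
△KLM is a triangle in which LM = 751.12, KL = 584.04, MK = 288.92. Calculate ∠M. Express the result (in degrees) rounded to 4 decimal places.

By the law of cosines, cos M = (LM² + MK² − KL²) / (2·LM·MK) ≈ 0.70630, so ∠M ≈ 45.07°.

∠M ≈ 45.0654°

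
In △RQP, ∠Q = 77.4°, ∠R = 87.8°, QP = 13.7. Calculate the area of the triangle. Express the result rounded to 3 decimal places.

The third angle is ∠P = 180° − ∠R − ∠Q = 14.80°.
Law of sines: PR = QP·sin Q/sin R ≈ 13.38.
Law of sines: RQ = QP·sin P/sin R ≈ 3.5022.
Area = ½·QP·PR·sin P ≈ 23.412.

area ≈ 23.412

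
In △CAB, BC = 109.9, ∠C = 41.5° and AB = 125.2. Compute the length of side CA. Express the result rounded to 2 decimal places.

Law of sines: sin A = BC·sin C/AB ≈ 0.58164.
Since AB ≥ BC, only the acute value applies: ∠A ≈ 35.57°.
Then ∠B = 180° − ∠C − ∠A ≈ 102.93°.
Law of sines gives CA = AB·sin B/sin C ≈ 184.15.

184.15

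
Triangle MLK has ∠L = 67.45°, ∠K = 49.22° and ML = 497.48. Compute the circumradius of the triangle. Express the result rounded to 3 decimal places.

R ≈ 328.490

The third angle is ∠M = 180° − ∠L − ∠K = 63.33°.
Law of sines: LK = ML·sin M/sin K ≈ 587.08.
Law of sines: KM = ML·sin L/sin K ≈ 606.75.
Circumradius = ML/(2 sin K) ≈ 328.49.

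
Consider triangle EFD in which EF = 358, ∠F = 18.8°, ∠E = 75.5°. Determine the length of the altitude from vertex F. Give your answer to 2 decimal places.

h_F ≈ 346.60

The third angle is ∠D = 180° − ∠E − ∠F = 85.70°.
Law of sines: FD = EF·sin E/sin D ≈ 347.58.
Law of sines: DE = EF·sin F/sin D ≈ 115.7.
Area = ½·EF·FD·sin F ≈ 20050.
The altitude from F has length 2·area/DE ≈ 346.6.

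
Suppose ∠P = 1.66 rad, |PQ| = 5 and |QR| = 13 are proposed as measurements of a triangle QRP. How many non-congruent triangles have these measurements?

1

|PQ|·sin P = 5·sin(1.66 rad) ≈ 4.98.
Since ∠P is not acute, a triangle exists only if |QR| > |PQ|; here |QR| > |PQ|, so there is exactly one triangle.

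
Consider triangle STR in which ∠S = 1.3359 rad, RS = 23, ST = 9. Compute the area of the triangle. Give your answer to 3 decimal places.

Area = ½·RS·ST·sin S ≈ 100.66.

area ≈ 100.658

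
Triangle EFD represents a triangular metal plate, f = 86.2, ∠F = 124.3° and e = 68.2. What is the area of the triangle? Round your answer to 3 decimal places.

Law of sines: sin E = e·sin F/f ≈ 0.65360.
Since f ≥ e, only the acute value applies: ∠E ≈ 40.81°.
Then ∠D = 180° − ∠F − ∠E ≈ 14.89°.
Law of sines gives d = f·sin D/sin F ≈ 26.808.
Area = ½·f·e·sin D ≈ 755.17.

755.166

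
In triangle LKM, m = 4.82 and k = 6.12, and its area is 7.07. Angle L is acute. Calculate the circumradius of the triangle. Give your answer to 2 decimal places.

3.11

From area = ½·k·m·sin L, we get sin L = 2·area/(k·m) ≈ 0.47935.
Taking the acute solution, ∠L ≈ 0.500 rad.
Law of cosines then gives l ≈ 2.9849.
Circumradius = l/(2 sin L) ≈ 3.1135.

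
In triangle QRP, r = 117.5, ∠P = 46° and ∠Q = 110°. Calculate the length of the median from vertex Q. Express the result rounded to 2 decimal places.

The third angle is ∠R = 180° − ∠P − ∠Q = 24.00°.
Law of sines: q = r·sin Q/sin R ≈ 271.46.
Law of sines: p = r·sin P/sin R ≈ 207.81.
Median from Q: ½√(2·r² + 2·p² − q²) ≈ 100.36.

m_Q ≈ 100.36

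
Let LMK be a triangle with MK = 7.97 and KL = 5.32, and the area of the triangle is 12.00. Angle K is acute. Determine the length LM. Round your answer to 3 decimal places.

4.681

From area = ½·MK·KL·sin K, we get sin K = 2·area/(MK·KL) ≈ 0.56603.
Taking the acute solution, ∠K ≈ 34.47°.
Law of cosines then gives LM ≈ 4.6813.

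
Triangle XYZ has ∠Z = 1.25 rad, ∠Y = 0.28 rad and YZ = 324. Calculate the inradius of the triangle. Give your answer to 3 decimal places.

The third angle is ∠X = π − ∠Y − ∠Z = 1.612 rad.
Law of sines: ZX = YZ·sin Y/sin X ≈ 89.614.
Law of sines: XY = YZ·sin Z/sin X ≈ 307.73.
Area = ½·YZ·ZX·sin Z ≈ 13777.
Semiperimeter s = (324+89.614+307.73)/2 = 360.67.
Inradius = area/s = 13777/360.67 ≈ 38.198.

38.198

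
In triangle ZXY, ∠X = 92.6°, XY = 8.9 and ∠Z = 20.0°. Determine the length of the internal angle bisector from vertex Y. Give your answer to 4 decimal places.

11.0318

The third angle is ∠Y = 180° − ∠Z − ∠X = 67.40°.
Law of sines: YZ = XY·sin X/sin Z ≈ 25.995.
Law of sines: ZX = XY·sin Y/sin Z ≈ 24.024.
The bisector from Y has length 2·XY·YZ·cos(∠Y/2)/(XY+YZ) ≈ 11.032.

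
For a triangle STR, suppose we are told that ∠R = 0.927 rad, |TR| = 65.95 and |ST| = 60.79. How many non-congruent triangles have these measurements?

2

|TR|·sin R = 65.95·sin(0.927 rad) ≈ 52.75.
Since |TR| sin R < |ST| < |TR| (52.75 < 60.79 < 65.95), two triangles exist.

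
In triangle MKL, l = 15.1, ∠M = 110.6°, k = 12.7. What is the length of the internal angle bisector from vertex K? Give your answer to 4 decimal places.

By the law of cosines, m² = k² + l² − 2·k·l·cos M = 524.25, so m ≈ 22.896.
Law of cosines again: cos K = (l² + m² − k²)/(2·l·m) ≈ 0.85465, so ∠K ≈ 31.28°.
The bisector from K has length 2·l·m·cos(∠K/2)/(l+m) ≈ 17.525.

t_K ≈ 17.5246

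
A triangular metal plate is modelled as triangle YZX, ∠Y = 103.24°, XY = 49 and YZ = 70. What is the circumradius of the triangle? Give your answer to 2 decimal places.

48.38

By the law of cosines, ZX² = XY² + YZ² − 2·XY·YZ·cos Y = 8872.1, so ZX ≈ 94.192.
Area = ½·XY·YZ·sin Y ≈ 1669.4.
Circumradius = ZX/(2 sin Y) ≈ 48.382.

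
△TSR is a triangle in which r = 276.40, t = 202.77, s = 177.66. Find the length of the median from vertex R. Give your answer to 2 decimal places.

131.30

Median from R: ½√(2·t² + 2·s² − r²) ≈ 131.3.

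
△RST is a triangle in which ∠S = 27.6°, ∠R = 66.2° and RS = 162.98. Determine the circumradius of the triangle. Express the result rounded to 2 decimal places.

81.67

The third angle is ∠T = 180° − ∠R − ∠S = 86.20°.
Law of sines: ST = RS·sin R/sin T ≈ 149.45.
Law of sines: TR = RS·sin S/sin T ≈ 75.674.
Circumradius = RS/(2 sin T) ≈ 81.67.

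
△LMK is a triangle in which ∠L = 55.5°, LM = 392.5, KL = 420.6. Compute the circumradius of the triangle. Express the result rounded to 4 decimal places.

By the law of cosines, MK² = KL² + LM² − 2·KL·LM·cos L = 1.4395e+05, so MK ≈ 379.41.
Area = ½·KL·LM·sin L ≈ 68026.
Circumradius = MK/(2 sin L) ≈ 230.19.

230.1875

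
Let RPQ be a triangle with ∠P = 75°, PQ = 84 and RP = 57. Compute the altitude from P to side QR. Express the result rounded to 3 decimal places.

52.277

By the law of cosines, QR² = RP² + PQ² − 2·RP·PQ·cos P = 7826.5, so QR ≈ 88.468.
Area = ½·RP·PQ·sin P ≈ 2312.4.
The altitude from P has length 2·area/QR ≈ 52.277.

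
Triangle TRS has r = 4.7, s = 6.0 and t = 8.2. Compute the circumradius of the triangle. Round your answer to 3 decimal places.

4.155

By the law of cosines, cos T = (r² + s² − t²) / (2·r·s) ≈ -0.16223, so ∠T ≈ 99.34°.
Circumradius = t/(2 sin T) ≈ 4.155.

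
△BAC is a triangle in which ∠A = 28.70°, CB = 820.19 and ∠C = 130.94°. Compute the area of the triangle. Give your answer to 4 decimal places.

184080.0598

The third angle is ∠B = 180° − ∠A − ∠C = 20.36°.
Law of sines: AC = CB·sin B/sin A ≈ 594.22.
Law of sines: BA = CB·sin C/sin A ≈ 1290.2.
Area = ½·CB·AC·sin C ≈ 1.8408e+05.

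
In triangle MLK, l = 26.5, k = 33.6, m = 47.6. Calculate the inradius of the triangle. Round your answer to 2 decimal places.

8.02

Semiperimeter s = (47.6 + 26.5 + 33.6)/2 = 53.85.
Heron's formula: area = √(53.85·6.25·27.35·20.25) ≈ 431.74.
Inradius = area/s = 431.74/53.85 ≈ 8.0175.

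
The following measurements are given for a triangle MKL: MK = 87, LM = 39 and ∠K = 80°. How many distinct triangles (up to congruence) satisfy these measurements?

MK·sin K = 87·sin(80°) ≈ 85.68.
Since LM = 39 < 85.68 = MK sin K, no triangle exists.

0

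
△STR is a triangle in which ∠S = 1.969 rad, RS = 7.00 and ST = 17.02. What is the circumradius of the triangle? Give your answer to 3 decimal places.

11.262

By the law of cosines, TR² = RS² + ST² − 2·RS·ST·cos S = 431.08, so TR ≈ 20.762.
Area = ½·RS·ST·sin S ≈ 54.909.
Circumradius = TR/(2 sin S) ≈ 11.262.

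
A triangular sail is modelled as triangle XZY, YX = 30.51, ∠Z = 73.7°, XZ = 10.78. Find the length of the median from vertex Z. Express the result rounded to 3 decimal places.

m_Z ≈ 18.130

Law of sines: sin Y = XZ·sin Z/YX ≈ 0.33912.
Since YX ≥ XZ, only the acute value applies: ∠Y ≈ 19.82°.
Then ∠X = 180° − ∠Z − ∠Y ≈ 86.48°.
Law of sines gives ZY = YX·sin X/sin Z ≈ 31.728.
Median from Z: ½√(2·XZ² + 2·ZY² − YX²) ≈ 18.13.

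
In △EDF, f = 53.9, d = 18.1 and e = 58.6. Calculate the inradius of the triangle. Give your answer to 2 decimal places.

7.43

Semiperimeter s = (58.6 + 18.1 + 53.9)/2 = 65.3.
Heron's formula: area = √(65.3·6.7·47.2·11.4) ≈ 485.2.
Inradius = area/s = 485.2/65.3 ≈ 7.4303.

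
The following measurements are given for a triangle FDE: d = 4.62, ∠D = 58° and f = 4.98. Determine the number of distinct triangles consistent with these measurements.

f·sin D = 4.98·sin(58°) ≈ 4.223.
Since f sin D < d < f (4.223 < 4.62 < 4.98), two triangles exist.

2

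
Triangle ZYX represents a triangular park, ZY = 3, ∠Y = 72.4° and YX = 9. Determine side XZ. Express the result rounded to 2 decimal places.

8.58

By the law of cosines, XZ² = ZY² + YX² − 2·ZY·YX·cos Y = 73.672, so XZ ≈ 8.5832.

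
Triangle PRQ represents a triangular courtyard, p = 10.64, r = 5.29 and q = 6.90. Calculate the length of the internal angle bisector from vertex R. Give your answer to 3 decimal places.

By the law of cosines, cos R = (q² + p² − r²) / (2·q·p) ≈ 0.90468, so ∠R ≈ 25.22°.
The bisector from R has length 2·q·p·cos(∠R/2)/(q+p) ≈ 8.1693.

8.169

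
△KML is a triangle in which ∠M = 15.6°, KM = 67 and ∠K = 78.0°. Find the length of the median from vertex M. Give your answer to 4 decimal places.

The third angle is ∠L = 180° − ∠K − ∠M = 86.40°.
Law of sines: ML = KM·sin K/sin L ≈ 65.665.
Law of sines: LK = KM·sin M/sin L ≈ 18.053.
Median from M: ½√(2·KM² + 2·ML² − LK²) ≈ 65.719.

m_M ≈ 65.7191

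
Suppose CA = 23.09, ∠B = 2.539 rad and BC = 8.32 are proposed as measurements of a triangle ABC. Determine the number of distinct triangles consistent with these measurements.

1

BC·sin B = 8.32·sin(2.539 rad) ≈ 4.716.
Since ∠B is not acute, a triangle exists only if CA > BC; here CA > BC, so there is exactly one triangle.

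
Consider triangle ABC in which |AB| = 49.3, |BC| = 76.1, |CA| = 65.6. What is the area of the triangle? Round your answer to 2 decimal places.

area ≈ 1599.78

Semiperimeter s = (76.1 + 65.6 + 49.3)/2 = 95.5.
Heron's formula: area = √(95.5·19.4·29.9·46.2) ≈ 1599.8.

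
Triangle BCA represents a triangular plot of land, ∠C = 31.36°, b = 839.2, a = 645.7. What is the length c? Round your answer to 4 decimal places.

442.4495

By the law of cosines, c² = a² + b² − 2·a·b·cos C = 1.9576e+05, so c ≈ 442.45.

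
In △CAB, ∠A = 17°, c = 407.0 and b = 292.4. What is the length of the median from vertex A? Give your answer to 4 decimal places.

m_A ≈ 345.9625

By the law of cosines, a² = b² + c² − 2·b·c·cos A = 23533, so a ≈ 153.41.
Median from A: ½√(2·b² + 2·c² − a²) ≈ 345.96.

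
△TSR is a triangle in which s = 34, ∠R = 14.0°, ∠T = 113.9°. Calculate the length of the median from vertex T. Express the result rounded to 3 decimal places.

The third angle is ∠S = 180° − ∠R − ∠T = 52.10°.
Law of sines: t = s·sin T/sin S ≈ 39.393.
Law of sines: r = s·sin R/sin S ≈ 10.424.
Median from T: ½√(2·s² + 2·r² − t²) ≈ 15.632.

m_T ≈ 15.632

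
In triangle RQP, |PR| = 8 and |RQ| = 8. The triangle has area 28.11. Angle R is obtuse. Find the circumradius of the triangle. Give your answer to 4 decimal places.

From area = ½·|PR|·|RQ|·sin R, we get sin R = 2·area/(|PR|·|RQ|) ≈ 0.87844.
Taking the obtuse solution, ∠R ≈ 118.55°.
Law of cosines then gives |QP| ≈ 13.754.
Circumradius = |QP|/(2 sin R) ≈ 7.8285.

7.8285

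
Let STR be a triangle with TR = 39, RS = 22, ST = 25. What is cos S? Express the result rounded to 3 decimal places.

-0.375

By the law of cosines, cos S = (RS² + ST² − TR²) / (2·RS·ST) ≈ -0.37455, so ∠S ≈ 112.00°.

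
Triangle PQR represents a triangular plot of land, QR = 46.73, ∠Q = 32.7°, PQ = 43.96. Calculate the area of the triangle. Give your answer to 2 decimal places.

area ≈ 554.89

Area = ½·PQ·QR·sin Q ≈ 554.89.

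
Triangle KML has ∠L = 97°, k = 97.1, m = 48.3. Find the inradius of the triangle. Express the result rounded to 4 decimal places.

By the law of cosines, l² = k² + m² − 2·k·m·cos L = 12904, so l ≈ 113.6.
Area = ½·k·m·sin L ≈ 2327.5.
Semiperimeter s = (97.1+48.3+113.6)/2 = 129.5.
Inradius = area/s = 2327.5/129.5 ≈ 17.973.

r ≈ 17.9730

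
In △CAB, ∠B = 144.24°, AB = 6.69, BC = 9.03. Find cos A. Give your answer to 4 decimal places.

0.9359

By the law of cosines, CA² = AB² + BC² − 2·AB·BC·cos B = 224.34, so CA ≈ 14.978.
Law of cosines again: cos A = (CA² + AB² − BC²)/(2·CA·AB) ≈ 0.93588, so ∠A ≈ 20.63°.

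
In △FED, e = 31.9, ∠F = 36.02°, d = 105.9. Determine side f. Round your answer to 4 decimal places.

By the law of cosines, f² = e² + d² − 2·e·d·cos F = 6767.7, so f ≈ 82.266.

82.2663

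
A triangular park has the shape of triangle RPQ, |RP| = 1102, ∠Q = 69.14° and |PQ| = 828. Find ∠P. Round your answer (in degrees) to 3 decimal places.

Law of sines: sin R = |PQ|·sin Q/|RP| ≈ 0.70211.
Since |RP| ≥ |PQ|, only the acute value applies: ∠R ≈ 44.60°.
Then ∠P = 180° − ∠Q − ∠R ≈ 66.26°.

∠P ≈ 66.263°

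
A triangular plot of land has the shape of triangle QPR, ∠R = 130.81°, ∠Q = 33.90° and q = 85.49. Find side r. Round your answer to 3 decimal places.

116.013

The third angle is ∠P = 180° − ∠R − ∠Q = 15.29°.
Law of sines: r = q·sin R/sin Q ≈ 116.01.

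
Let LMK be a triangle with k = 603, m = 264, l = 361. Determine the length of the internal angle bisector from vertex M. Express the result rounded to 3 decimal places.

By the law of cosines, cos M = (k² + l² − m²) / (2·k·l) ≈ 0.97443, so ∠M ≈ 0.227 rad.
The bisector from M has length 2·k·l·cos(∠M/2)/(k+l) ≈ 448.73.

448.728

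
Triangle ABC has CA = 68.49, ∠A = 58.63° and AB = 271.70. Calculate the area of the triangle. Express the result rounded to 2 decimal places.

Area = ½·CA·AB·sin A ≈ 7944.3.

7944.29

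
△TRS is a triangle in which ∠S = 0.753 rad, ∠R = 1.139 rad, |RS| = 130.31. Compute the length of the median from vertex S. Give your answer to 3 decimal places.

m_S ≈ 118.592

The third angle is ∠T = π − ∠R − ∠S = 1.250 rad.
Law of sines: |ST| = |RS|·sin R/sin T ≈ 124.73.
Law of sines: |TR| = |RS|·sin S/sin T ≈ 93.913.
Median from S: ½√(2·|RS|² + 2·|ST|² − |TR|²) ≈ 118.59.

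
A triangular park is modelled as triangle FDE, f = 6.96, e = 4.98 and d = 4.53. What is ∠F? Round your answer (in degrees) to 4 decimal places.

93.9656

By the law of cosines, cos F = (d² + e² − f²) / (2·d·e) ≈ -0.06916, so ∠F ≈ 93.97°.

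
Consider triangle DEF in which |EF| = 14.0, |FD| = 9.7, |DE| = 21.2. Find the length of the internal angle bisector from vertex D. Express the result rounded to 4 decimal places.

t_D ≈ 12.7839

By the law of cosines, cos D = (|FD|² + |DE|² − |EF|²) / (2·|FD|·|DE|) ≈ 0.84500, so ∠D ≈ 32.33°.
The bisector from D has length 2·|FD|·|DE|·cos(∠D/2)/(|FD|+|DE|) ≈ 12.784.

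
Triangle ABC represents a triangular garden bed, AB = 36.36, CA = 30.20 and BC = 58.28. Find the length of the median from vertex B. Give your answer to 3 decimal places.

Median from B: ½√(2·AB² + 2·BC² − CA²) ≈ 46.166.

46.166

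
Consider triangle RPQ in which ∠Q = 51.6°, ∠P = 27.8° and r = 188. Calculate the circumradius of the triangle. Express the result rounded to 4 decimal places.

95.6319

The third angle is ∠R = 180° − ∠P − ∠Q = 100.60°.
Law of sines: p = r·sin P/sin R ≈ 89.203.
Law of sines: q = r·sin Q/sin R ≈ 149.89.
Circumradius = r/(2 sin R) ≈ 95.632.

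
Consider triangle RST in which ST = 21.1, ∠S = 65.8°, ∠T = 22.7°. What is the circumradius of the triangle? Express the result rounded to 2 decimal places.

The third angle is ∠R = 180° − ∠S − ∠T = 91.50°.
Law of sines: TR = ST·sin S/sin R ≈ 19.252.
Law of sines: RS = ST·sin T/sin R ≈ 8.1454.
Circumradius = ST/(2 sin R) ≈ 10.554.

10.55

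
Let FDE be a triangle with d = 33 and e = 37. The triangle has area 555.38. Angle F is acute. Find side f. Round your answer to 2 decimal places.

From area = ½·d·e·sin F, we get sin F = 2·area/(d·e) ≈ 0.90971.
Taking the acute solution, ∠F ≈ 65.47°.
Law of cosines then gives f ≈ 38.

38.00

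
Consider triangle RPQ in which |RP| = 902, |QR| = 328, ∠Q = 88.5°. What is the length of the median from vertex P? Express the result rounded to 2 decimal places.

860.35

Law of sines: sin P = |QR|·sin Q/|RP| ≈ 0.36351.
Since |RP| ≥ |QR|, only the acute value applies: ∠P ≈ 21.32°.
Then ∠R = 180° − ∠Q − ∠P ≈ 70.18°.
Law of sines gives |PQ| = |RP|·sin R/sin Q ≈ 848.88.
Median from P: ½√(2·|RP|² + 2·|PQ|² − |QR|²) ≈ 860.35.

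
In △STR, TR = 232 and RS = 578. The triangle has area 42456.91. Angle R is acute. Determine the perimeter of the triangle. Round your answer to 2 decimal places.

1234.66

From area = ½·TR·RS·sin R, we get sin R = 2·area/(TR·RS) ≈ 0.63323.
Taking the acute solution, ∠R ≈ 39.29°.
Law of cosines then gives ST ≈ 424.66.
Perimeter = 232 + 578 + 424.66 = 1234.7.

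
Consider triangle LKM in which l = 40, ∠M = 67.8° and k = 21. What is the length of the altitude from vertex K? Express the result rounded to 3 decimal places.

By the law of cosines, m² = l² + k² − 2·l·k·cos M = 1406.2, so m ≈ 37.5.
Area = ½·l·k·sin M ≈ 388.87.
The altitude from K has length 2·area/k ≈ 37.035.

h_K ≈ 37.035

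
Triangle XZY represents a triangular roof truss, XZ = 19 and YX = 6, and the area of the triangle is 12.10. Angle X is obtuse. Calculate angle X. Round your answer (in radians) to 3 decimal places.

∠X ≈ 2.928 rad

From area = ½·YX·XZ·sin X, we get sin X = 2·area/(YX·XZ) ≈ 0.21228.
Taking the obtuse solution, ∠X ≈ 2.928 rad.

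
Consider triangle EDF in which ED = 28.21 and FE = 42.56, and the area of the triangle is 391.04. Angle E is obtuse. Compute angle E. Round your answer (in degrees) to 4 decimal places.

From area = ½·FE·ED·sin E, we get sin E = 2·area/(FE·ED) ≈ 0.65140.
Taking the obtuse solution, ∠E ≈ 139.35°.

∠E ≈ 139.3529°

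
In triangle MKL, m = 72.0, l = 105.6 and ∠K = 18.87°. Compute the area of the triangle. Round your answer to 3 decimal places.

1229.521

Area = ½·l·m·sin K ≈ 1229.5.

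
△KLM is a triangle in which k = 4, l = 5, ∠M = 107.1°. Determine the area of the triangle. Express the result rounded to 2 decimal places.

area ≈ 9.56

Area = ½·k·l·sin M ≈ 9.5579.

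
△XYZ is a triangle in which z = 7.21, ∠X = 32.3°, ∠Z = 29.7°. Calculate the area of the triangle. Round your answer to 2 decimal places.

The third angle is ∠Y = 180° − ∠Z − ∠X = 118.00°.
Law of sines: x = z·sin X/sin Z ≈ 7.776.
Law of sines: y = z·sin Y/sin Z ≈ 12.849.
Area = ½·z·x·sin Y ≈ 24.751.

area ≈ 24.75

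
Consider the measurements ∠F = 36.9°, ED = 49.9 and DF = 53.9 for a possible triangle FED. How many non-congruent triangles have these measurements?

DF·sin F = 53.9·sin(36.9°) ≈ 32.36.
Since DF sin F < ED < DF (32.36 < 49.9 < 53.9), two triangles exist.

2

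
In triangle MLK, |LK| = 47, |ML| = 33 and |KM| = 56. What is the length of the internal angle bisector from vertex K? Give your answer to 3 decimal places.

t_K ≈ 48.599

By the law of cosines, cos K = (|LK|² + |KM|² − |ML|²) / (2·|LK|·|KM|) ≈ 0.80851, so ∠K ≈ 36.05°.
The bisector from K has length 2·|LK|·|KM|·cos(∠K/2)/(|LK|+|KM|) ≈ 48.599.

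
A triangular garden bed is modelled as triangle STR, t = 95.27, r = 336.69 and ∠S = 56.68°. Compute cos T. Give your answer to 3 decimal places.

0.963

By the law of cosines, s² = t² + r² − 2·t·r·cos S = 87196, so s ≈ 295.29.
Law of cosines again: cos T = (r² + s² − t²)/(2·r·s) ≈ 0.96297, so ∠T ≈ 15.64°.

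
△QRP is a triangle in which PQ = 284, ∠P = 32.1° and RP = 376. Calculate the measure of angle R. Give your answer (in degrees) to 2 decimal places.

By the law of cosines, QR² = RP² + PQ² − 2·RP·PQ·cos P = 41114, so QR ≈ 202.77.
Law of cosines again: cos R = (QR² + RP² − PQ²)/(2·QR·RP) ≈ 0.66785, so ∠R ≈ 48.10°.

48.10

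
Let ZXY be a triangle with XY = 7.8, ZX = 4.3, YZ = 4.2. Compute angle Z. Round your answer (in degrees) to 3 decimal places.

∠Z ≈ 133.166°

By the law of cosines, cos Z = (YZ² + ZX² − XY²) / (2·YZ·ZX) ≈ -0.68411, so ∠Z ≈ 133.17°.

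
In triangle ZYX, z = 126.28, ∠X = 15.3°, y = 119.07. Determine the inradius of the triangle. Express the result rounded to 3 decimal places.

By the law of cosines, x² = z² + y² − 2·z·y·cos X = 1117.8, so x ≈ 33.434.
Area = ½·z·y·sin X ≈ 1983.8.
Semiperimeter s = (126.28+119.07+33.434)/2 = 139.39.
Inradius = area/s = 1983.8/139.39 ≈ 14.232.

r ≈ 14.232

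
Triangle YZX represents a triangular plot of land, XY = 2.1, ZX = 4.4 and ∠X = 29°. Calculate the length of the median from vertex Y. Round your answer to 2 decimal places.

m_Y ≈ 1.08

By the law of cosines, YZ² = ZX² + XY² − 2·ZX·XY·cos X = 7.607, so YZ ≈ 2.7581.
Median from Y: ½√(2·XY² + 2·YZ² − ZX²) ≈ 1.081.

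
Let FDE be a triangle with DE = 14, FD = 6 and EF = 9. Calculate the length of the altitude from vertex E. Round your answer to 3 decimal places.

6.137

Semiperimeter s = (14 + 9 + 6)/2 = 14.5.
Heron's formula: area = √(14.5·0.5·5.5·8.5) ≈ 18.41.
The altitude from E has length 2·area/FD ≈ 6.1368.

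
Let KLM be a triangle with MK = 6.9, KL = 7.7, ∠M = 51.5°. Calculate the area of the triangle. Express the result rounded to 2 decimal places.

Law of sines: sin L = MK·sin M/KL ≈ 0.70130.
Since KL ≥ MK, only the acute value applies: ∠L ≈ 44.53°.
Then ∠K = 180° − ∠M − ∠L ≈ 83.97°.
Law of sines gives LM = KL·sin K/sin M ≈ 9.7844.
Area = ½·KL·MK·sin K ≈ 26.418.

26.42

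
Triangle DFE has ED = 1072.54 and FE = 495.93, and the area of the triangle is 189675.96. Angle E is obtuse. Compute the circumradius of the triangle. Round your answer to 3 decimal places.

R ≈ 1026.052

From area = ½·FE·ED·sin E, we get sin E = 2·area/(FE·ED) ≈ 0.71320.
Taking the obtuse solution, ∠E ≈ 2.348 rad.
Law of cosines then gives DF ≈ 1463.6.
Circumradius = DF/(2 sin E) ≈ 1026.1.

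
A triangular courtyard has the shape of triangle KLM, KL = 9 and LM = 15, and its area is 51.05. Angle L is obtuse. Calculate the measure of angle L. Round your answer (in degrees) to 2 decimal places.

From area = ½·KL·LM·sin L, we get sin L = 2·area/(KL·LM) ≈ 0.75630.
Taking the obtuse solution, ∠L ≈ 130.86°.

∠L ≈ 130.86°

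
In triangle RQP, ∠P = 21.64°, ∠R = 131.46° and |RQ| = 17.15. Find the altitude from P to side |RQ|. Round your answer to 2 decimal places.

h_P ≈ 15.77

The third angle is ∠Q = 180° − ∠P − ∠R = 26.90°.
Law of sines: |QP| = |RQ|·sin R/sin P ≈ 34.852.
Law of sines: |PR| = |RQ|·sin Q/sin P ≈ 21.041.
Area = ½·|RQ|·|QP|·sin Q ≈ 135.21.
The altitude from P has length 2·area/|RQ| ≈ 15.768.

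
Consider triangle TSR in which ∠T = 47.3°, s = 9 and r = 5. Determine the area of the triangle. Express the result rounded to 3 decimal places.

area ≈ 16.536

Area = ½·s·r·sin T ≈ 16.536.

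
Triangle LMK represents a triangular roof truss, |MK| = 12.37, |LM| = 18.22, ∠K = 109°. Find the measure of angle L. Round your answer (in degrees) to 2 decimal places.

Law of sines: sin L = |MK|·sin K/|LM| ≈ 0.64194.
Since |LM| ≥ |MK|, only the acute value applies: ∠L ≈ 39.94°.
Then ∠M = 180° − ∠K − ∠L ≈ 31.06°.

39.94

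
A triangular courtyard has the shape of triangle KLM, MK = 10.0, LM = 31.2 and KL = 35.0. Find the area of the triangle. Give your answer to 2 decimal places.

151.33

Semiperimeter s = (31.2 + 10 + 35)/2 = 38.1.
Heron's formula: area = √(38.1·6.9·28.1·3.1) ≈ 151.33.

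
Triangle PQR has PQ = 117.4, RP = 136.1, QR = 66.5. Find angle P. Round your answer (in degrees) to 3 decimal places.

By the law of cosines, cos P = (RP² + PQ² − QR²) / (2·RP·PQ) ≈ 0.87256, so ∠P ≈ 29.24°.

∠P ≈ 29.243°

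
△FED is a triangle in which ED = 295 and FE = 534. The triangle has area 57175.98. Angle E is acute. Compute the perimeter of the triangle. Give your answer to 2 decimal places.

From area = ½·FE·ED·sin E, we get sin E = 2·area/(FE·ED) ≈ 0.72591.
Taking the acute solution, ∠E ≈ 46.54°.
Law of cosines then gives DF ≈ 394.32.
Perimeter = 295 + 394.32 + 534 = 1223.3.

1223.32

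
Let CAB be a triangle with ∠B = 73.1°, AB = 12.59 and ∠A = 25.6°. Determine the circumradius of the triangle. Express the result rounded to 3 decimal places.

6.368

The third angle is ∠C = 180° − ∠A − ∠B = 81.30°.
Law of sines: BC = AB·sin A/sin C ≈ 5.5033.
Law of sines: CA = AB·sin B/sin C ≈ 12.187.
Circumradius = AB/(2 sin C) ≈ 6.3683.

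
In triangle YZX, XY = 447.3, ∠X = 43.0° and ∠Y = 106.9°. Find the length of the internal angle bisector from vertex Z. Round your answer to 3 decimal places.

685.918

The third angle is ∠Z = 180° − ∠X − ∠Y = 30.10°.
Law of sines: ZX = XY·sin Y/sin Z ≈ 853.39.
Law of sines: YZ = XY·sin X/sin Z ≈ 608.28.
The bisector from Z has length 2·YZ·ZX·cos(∠Z/2)/(YZ+ZX) ≈ 685.92.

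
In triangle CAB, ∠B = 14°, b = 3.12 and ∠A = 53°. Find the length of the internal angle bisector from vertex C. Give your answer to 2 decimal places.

The third angle is ∠C = 180° − ∠A − ∠B = 113.00°.
Law of sines: c = b·sin C/sin B ≈ 11.871.
Law of sines: a = b·sin A/sin B ≈ 10.3.
The bisector from C has length 2·a·b·cos(∠C/2)/(a+b) ≈ 2.6434.

t_C ≈ 2.64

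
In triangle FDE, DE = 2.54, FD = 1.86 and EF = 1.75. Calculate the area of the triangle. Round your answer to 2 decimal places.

area ≈ 1.63

Semiperimeter s = (2.54 + 1.75 + 1.86)/2 = 3.075.
Heron's formula: area = √(3.075·0.535·1.325·1.215) ≈ 1.6274.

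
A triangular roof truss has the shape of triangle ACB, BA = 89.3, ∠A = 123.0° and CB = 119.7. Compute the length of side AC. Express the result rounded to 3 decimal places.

44.740

Law of sines: sin C = BA·sin A/CB ≈ 0.62567.
Since CB ≥ BA, only the acute value applies: ∠C ≈ 38.73°.
Then ∠B = 180° − ∠A − ∠C ≈ 18.27°.
Law of sines gives AC = CB·sin B/sin A ≈ 44.74.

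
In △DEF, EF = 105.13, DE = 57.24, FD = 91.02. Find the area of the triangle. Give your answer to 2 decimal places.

Semiperimeter s = (105.13 + 91.02 + 57.24)/2 = 126.69.
Heron's formula: area = √(126.69·21.565·35.675·69.455) ≈ 2601.9.

2601.89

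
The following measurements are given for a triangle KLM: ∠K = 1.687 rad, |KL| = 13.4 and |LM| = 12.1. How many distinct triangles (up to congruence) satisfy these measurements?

|KL|·sin K = 13.4·sin(1.687 rad) ≈ 13.31.
Since ∠K is not acute, a triangle exists only if |LM| > |KL|; here |LM| ≤ |KL|, so there is no triangle.

0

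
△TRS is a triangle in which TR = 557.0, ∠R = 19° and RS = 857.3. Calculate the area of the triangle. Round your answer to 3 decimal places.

Area = ½·TR·RS·sin R ≈ 77732.

area ≈ 77732.018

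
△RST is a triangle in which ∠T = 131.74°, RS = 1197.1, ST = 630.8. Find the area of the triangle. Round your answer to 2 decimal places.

Law of sines: sin R = ST·sin T/RS ≈ 0.39319.
Since RS ≥ ST, only the acute value applies: ∠R ≈ 23.15°.
Then ∠S = 180° − ∠T − ∠R ≈ 25.11°.
Law of sines gives TR = RS·sin S/sin T ≈ 680.73.
Area = ½·RS·ST·sin S ≈ 1.602e+05.

area ≈ 160204.41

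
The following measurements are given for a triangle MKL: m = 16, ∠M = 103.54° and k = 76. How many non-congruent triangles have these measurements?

k·sin M = 76·sin(103.54°) ≈ 73.89.
Since ∠M is not acute, a triangle exists only if m > k; here m ≤ k, so there is no triangle.

0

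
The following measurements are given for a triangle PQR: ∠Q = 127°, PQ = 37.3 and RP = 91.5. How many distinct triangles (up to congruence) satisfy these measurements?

PQ·sin Q = 37.3·sin(127°) ≈ 29.79.
Since ∠Q is not acute, a triangle exists only if RP > PQ; here RP > PQ, so there is exactly one triangle.

1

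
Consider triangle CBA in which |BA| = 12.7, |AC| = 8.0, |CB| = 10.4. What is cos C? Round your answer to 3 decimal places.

By the law of cosines, cos C = (|AC|² + |CB|² − |BA|²) / (2·|AC|·|CB|) ≈ 0.06532, so ∠C ≈ 1.5054 rad.

cos C ≈ 0.065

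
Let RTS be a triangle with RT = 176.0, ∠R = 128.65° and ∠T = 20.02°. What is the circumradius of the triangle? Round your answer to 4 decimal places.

169.2417

The third angle is ∠S = 180° − ∠R − ∠T = 31.33°.
Law of sines: TS = RT·sin R/sin S ≈ 264.35.
Law of sines: SR = RT·sin T/sin S ≈ 115.88.
Circumradius = RT/(2 sin S) ≈ 169.24.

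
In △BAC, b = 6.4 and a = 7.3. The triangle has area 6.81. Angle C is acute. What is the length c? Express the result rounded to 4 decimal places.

From area = ½·b·a·sin C, we get sin C = 2·area/(b·a) ≈ 0.29152.
Taking the acute solution, ∠C ≈ 16.95°.
Law of cosines then gives c ≈ 2.2065.

2.2065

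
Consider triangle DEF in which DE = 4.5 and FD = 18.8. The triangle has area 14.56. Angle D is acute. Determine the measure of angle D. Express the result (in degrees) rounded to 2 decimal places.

From area = ½·FD·DE·sin D, we get sin D = 2·area/(FD·DE) ≈ 0.34421.
Taking the acute solution, ∠D ≈ 20.13°.

20.13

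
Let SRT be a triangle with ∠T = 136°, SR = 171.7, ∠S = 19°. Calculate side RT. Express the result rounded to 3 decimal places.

80.471

The third angle is ∠R = 180° − ∠T − ∠S = 25.00°.
Law of sines: RT = SR·sin S/sin T ≈ 80.471.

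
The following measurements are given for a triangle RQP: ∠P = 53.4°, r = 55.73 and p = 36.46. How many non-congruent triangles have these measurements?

0

r·sin P = 55.73·sin(53.4°) ≈ 44.74.
Since p = 36.46 < 44.74 = r sin P, no triangle exists.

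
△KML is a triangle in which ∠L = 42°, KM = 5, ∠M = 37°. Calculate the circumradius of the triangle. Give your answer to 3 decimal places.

The third angle is ∠K = 180° − ∠M − ∠L = 101.00°.
Law of sines: ML = KM·sin K/sin L ≈ 7.3351.
Law of sines: LK = KM·sin M/sin L ≈ 4.497.
Circumradius = KM/(2 sin L) ≈ 3.7362.

R ≈ 3.736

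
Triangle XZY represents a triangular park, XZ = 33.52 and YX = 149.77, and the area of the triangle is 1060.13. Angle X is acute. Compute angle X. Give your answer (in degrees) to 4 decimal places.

24.9823

From area = ½·YX·XZ·sin X, we get sin X = 2·area/(YX·XZ) ≈ 0.42234.
Taking the acute solution, ∠X ≈ 24.98°.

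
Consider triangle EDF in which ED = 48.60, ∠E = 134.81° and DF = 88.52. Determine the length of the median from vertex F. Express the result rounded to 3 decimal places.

66.671

Law of sines: sin F = ED·sin E/DF ≈ 0.38951.
Since DF ≥ ED, only the acute value applies: ∠F ≈ 22.92°.
Then ∠D = 180° − ∠E − ∠F ≈ 22.27°.
Law of sines gives FE = DF·sin D/sin E ≈ 47.278.
Median from F: ½√(2·DF² + 2·FE² − ED²) ≈ 66.671.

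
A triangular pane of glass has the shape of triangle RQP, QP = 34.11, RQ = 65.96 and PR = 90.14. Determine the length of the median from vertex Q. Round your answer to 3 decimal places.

26.941

Median from Q: ½√(2·RQ² + 2·QP² − PR²) ≈ 26.941.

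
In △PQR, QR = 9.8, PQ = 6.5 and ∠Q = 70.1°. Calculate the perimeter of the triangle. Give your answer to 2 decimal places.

perimeter ≈ 26.04

By the law of cosines, RP² = PQ² + QR² − 2·PQ·QR·cos Q = 94.926, so RP ≈ 9.743.
Semiperimeter s = (9.8+9.743+6.5)/2 = 13.021.
Perimeter = 9.8 + 9.743 + 6.5 = 26.043.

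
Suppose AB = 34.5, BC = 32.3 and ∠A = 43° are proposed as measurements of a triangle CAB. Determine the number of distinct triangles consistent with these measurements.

2

AB·sin A = 34.5·sin(43°) ≈ 23.53.
Since AB sin A < BC < AB (23.53 < 32.3 < 34.5), two triangles exist.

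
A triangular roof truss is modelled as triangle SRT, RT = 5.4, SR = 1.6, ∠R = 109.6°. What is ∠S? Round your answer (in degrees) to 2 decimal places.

By the law of cosines, TS² = SR² + RT² − 2·SR·RT·cos R = 37.517, so TS ≈ 6.1251.
Law of cosines again: cos S = (TS² + SR² − RT²)/(2·TS·SR) ≈ 0.55696, so ∠S ≈ 56.15°.

56.15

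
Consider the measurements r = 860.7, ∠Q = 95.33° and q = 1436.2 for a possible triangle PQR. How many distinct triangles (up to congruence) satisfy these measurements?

1

r·sin Q = 860.7·sin(95.33°) ≈ 857.
Since ∠Q is not acute, a triangle exists only if q > r; here q > r, so there is exactly one triangle.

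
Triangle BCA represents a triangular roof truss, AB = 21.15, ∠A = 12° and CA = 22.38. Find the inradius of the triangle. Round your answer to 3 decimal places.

r ≈ 2.040

By the law of cosines, BC² = CA² + AB² − 2·CA·AB·cos A = 22.2, so BC ≈ 4.7117.
Area = ½·CA·AB·sin A ≈ 49.206.
Semiperimeter s = (22.38+21.15+4.7117)/2 = 24.121.
Inradius = area/s = 49.206/24.121 ≈ 2.04.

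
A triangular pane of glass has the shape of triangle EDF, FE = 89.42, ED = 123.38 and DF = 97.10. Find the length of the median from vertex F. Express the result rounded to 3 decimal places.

Median from F: ½√(2·DF² + 2·FE² − ED²) ≈ 70.047.

m_F ≈ 70.047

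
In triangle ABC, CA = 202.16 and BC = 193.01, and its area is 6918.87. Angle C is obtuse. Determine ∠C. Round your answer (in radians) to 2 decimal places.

From area = ½·BC·CA·sin C, we get sin C = 2·area/(BC·CA) ≈ 0.35464.
Taking the obtuse solution, ∠C ≈ 2.779 rad.

2.78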